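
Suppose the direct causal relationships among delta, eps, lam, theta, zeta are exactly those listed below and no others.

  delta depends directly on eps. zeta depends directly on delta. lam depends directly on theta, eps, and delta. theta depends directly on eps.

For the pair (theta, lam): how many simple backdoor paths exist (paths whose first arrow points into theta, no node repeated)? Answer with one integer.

2

A backdoor path from theta to lam is any simple undirected path whose first edge points into theta (i.e. leaves theta via a parent).
Parents of theta: {eps}.
Enumerating:
  P1: theta <- eps -> delta -> lam
  P2: theta <- eps -> lam
That exhausts the simple backdoor paths. Count: 2.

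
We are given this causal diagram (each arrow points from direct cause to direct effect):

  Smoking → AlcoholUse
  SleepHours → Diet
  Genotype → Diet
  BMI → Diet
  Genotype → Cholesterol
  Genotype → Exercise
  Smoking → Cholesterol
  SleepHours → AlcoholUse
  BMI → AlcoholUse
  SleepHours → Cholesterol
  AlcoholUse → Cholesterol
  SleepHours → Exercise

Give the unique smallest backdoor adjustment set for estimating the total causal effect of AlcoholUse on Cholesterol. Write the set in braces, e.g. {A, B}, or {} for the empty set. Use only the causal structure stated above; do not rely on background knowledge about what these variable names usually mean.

{SleepHours, Smoking}

Variables eligible for adjustment (non-descendants of AlcoholUse, excluding AlcoholUse and Cholesterol): {BMI, Diet, Exercise, Genotype, SleepHours, Smoking}.
Backdoor paths from AlcoholUse to Cholesterol:
  P1: AlcoholUse <- BMI -> Diet <- Genotype -> Exercise <- SleepHours -> Cholesterol
  P2: AlcoholUse <- BMI -> Diet <- Genotype -> Cholesterol
  P3: AlcoholUse <- BMI -> Diet <- SleepHours -> Exercise <- Genotype -> Cholesterol
  P4: AlcoholUse <- BMI -> Diet <- SleepHours -> Cholesterol
  P5: AlcoholUse <- Smoking -> Cholesterol
  P6: AlcoholUse <- SleepHours -> Exercise <- Genotype -> Cholesterol
  P7: AlcoholUse <- SleepHours -> Diet <- Genotype -> Cholesterol
  P8: AlcoholUse <- SleepHours -> Cholesterol
The empty set is not sufficient: P5 (AlcoholUse <- Smoking -> Cholesterol) has no collider blocking it and no conditioned non-collider, so it is open.
Try {SleepHours, Smoking}:
  P1: blocked at collider Diet (neither it nor any descendant is in the conditioning set).
  P2: blocked at collider Diet (neither it nor any descendant is in the conditioning set).
  P3: blocked at collider Diet (neither it nor any descendant is in the conditioning set).
  P4: blocked at collider Diet (neither it nor any descendant is in the conditioning set).
  P5: blocked at fork node Smoking ∈ conditioning set.
  P6: blocked at fork node SleepHours ∈ conditioning set.
  P7: blocked at fork node SleepHours ∈ conditioning set.
  P8: blocked at fork node SleepHours ∈ conditioning set.
{SleepHours, Smoking} contains no descendant of AlcoholUse and blocks every backdoor path.
Every element of {SleepHours, Smoking} is needed (dropping SleepHours leaves P8 open; dropping Smoking leaves P5 open), so no proper subset is valid.
Among all size-2 subsets of the eligible variables, only {SleepHours, Smoking} blocks every backdoor path, so it is the unique smallest valid adjustment set.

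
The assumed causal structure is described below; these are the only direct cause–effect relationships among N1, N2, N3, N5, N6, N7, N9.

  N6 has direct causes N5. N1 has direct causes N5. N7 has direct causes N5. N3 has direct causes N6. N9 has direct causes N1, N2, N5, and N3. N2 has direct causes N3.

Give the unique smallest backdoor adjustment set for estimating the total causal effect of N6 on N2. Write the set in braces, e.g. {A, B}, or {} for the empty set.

Variables eligible for adjustment (non-descendants of N6, excluding N6 and N2): {N1, N5, N7}.
Backdoor paths from N6 to N2:
  P1: N6 <- N5 -> N1 -> N9 <- N3 -> N2
  P2: N6 <- N5 -> N1 -> N9 <- N2
  P3: N6 <- N5 -> N9 <- N3 -> N2
  P4: N6 <- N5 -> N9 <- N2
Each backdoor path contains an unconditioned collider, so every path is already blocked with the empty conditioning set:
  P1: blocked at collider N9 (neither it nor any descendant is in the conditioning set).
  P2: blocked at collider N9 (neither it nor any descendant is in the conditioning set).
  P3: blocked at collider N9 (neither it nor any descendant is in the conditioning set).
  P4: blocked at collider N9 (neither it nor any descendant is in the conditioning set).
The empty set is therefore the unique smallest valid set.

{}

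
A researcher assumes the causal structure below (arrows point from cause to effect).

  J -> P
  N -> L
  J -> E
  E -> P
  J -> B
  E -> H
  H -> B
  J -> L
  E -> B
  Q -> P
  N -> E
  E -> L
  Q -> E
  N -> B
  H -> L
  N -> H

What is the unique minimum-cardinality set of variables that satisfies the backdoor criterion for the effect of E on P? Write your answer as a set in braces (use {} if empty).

{J, Q}

Variables eligible for adjustment (non-descendants of E, excluding E and P): {J, N, Q}.
Backdoor paths from E to P:
  P1: E <- Q -> P
  P2: E <- J -> P
  P3: E <- N -> H -> B <- J -> P
  P4: E <- N -> H -> L <- J -> P
  P5: E <- N -> B <- J -> P
  P6: E <- N -> B <- H -> L <- J -> P
  P7: E <- N -> L <- J -> P
  P8: E <- N -> L <- H -> B <- J -> P
The empty set is not sufficient: P1 (E <- Q -> P) has no collider blocking it and no conditioned non-collider, so it is open.
Try {J, Q}:
  P1: blocked at fork node Q ∈ conditioning set.
  P2: blocked at fork node J ∈ conditioning set.
  P3: blocked at collider B (neither it nor any descendant is in the conditioning set).
  P4: blocked at collider L (neither it nor any descendant is in the conditioning set).
  P5: blocked at collider B (neither it nor any descendant is in the conditioning set).
  P6: blocked at collider B (neither it nor any descendant is in the conditioning set).
  P7: blocked at collider L (neither it nor any descendant is in the conditioning set).
  P8: blocked at collider L (neither it nor any descendant is in the conditioning set).
{J, Q} contains no descendant of E and blocks every backdoor path.
Every element of {J, Q} is needed (dropping J leaves P2 open; dropping Q leaves P1 open), so no proper subset is valid.
Among all size-2 subsets of the eligible variables, only {J, Q} blocks every backdoor path, so it is the unique smallest valid adjustment set.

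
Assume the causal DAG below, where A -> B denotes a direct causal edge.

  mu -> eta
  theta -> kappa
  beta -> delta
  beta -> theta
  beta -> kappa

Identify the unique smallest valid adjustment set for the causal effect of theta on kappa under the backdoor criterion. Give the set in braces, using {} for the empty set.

Variables eligible for adjustment (non-descendants of theta, excluding theta and kappa): {beta, delta, eta, mu}.
Backdoor paths from theta to kappa:
  P1: theta <- beta -> kappa
The empty set is not sufficient: P1 (theta <- beta -> kappa) has no collider blocking it and no conditioned non-collider, so it is open.
Try {beta}:
  P1: blocked at fork node beta ∈ conditioning set.
{beta} contains no descendant of theta and blocks every backdoor path.
No other singleton works — e.g. {delta} leaves P1 open — so {beta} is the unique smallest valid adjustment set.

{beta}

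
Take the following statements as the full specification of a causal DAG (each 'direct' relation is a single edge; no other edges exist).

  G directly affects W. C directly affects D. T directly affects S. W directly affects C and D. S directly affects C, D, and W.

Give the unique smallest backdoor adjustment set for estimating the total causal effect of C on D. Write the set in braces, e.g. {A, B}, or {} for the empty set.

Variables eligible for adjustment (non-descendants of C, excluding C and D): {G, S, T, W}.
Backdoor paths from C to D:
  P1: C <- S -> W -> D
  P2: C <- S -> D
  P3: C <- W <- S -> D
  P4: C <- W -> D
The empty set is not sufficient: P1 (C <- S -> W -> D) has no collider blocking it and no conditioned non-collider, so it is open.
Try {S, W}:
  P1: blocked at fork node S ∈ conditioning set.
  P2: blocked at fork node S ∈ conditioning set.
  P3: blocked at chain node W ∈ conditioning set.
  P4: blocked at fork node W ∈ conditioning set.
{S, W} contains no descendant of C and blocks every backdoor path.
Every element of {S, W} is needed (dropping S leaves P2 open; dropping W leaves P4 open), so no proper subset is valid.
Among all size-2 subsets of the eligible variables, only {S, W} blocks every backdoor path, so it is the unique smallest valid adjustment set.

{S, W}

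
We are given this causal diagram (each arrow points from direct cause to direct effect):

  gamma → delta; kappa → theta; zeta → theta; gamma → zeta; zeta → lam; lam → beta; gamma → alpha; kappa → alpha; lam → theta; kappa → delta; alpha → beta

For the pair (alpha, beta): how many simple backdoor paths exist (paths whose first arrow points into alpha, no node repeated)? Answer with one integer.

A backdoor path from alpha to beta is any simple undirected path whose first edge points into alpha (i.e. leaves alpha via a parent).
Parents of alpha: {gamma, kappa}.
Enumerating:
  P1: alpha <- kappa -> delta <- gamma -> zeta -> lam -> beta
  P2: alpha <- kappa -> delta <- gamma -> zeta -> theta <- lam -> beta
  P3: alpha <- kappa -> theta <- zeta -> lam -> beta
  P4: alpha <- kappa -> theta <- lam -> beta
  P5: alpha <- gamma -> delta <- kappa -> theta <- zeta -> lam -> beta
  P6: alpha <- gamma -> delta <- kappa -> theta <- lam -> beta
  P7: alpha <- gamma -> zeta -> lam -> beta
  P8: alpha <- gamma -> zeta -> theta <- lam -> beta
That exhausts the simple backdoor paths. Count: 8.

8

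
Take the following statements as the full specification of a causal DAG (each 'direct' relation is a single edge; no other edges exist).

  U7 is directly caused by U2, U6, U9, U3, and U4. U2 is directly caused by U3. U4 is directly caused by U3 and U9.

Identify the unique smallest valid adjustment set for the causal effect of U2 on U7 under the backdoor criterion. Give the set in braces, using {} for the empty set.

{U3}

Variables eligible for adjustment (non-descendants of U2, excluding U2 and U7): {U3, U4, U6, U9}.
Backdoor paths from U2 to U7:
  P1: U2 <- U3 -> U4 <- U9 -> U7
  P2: U2 <- U3 -> U4 -> U7
  P3: U2 <- U3 -> U7
The empty set is not sufficient: P2 (U2 <- U3 -> U4 -> U7) has no collider blocking it and no conditioned non-collider, so it is open.
Try {U3}:
  P1: blocked at fork node U3 ∈ conditioning set.
  P2: blocked at fork node U3 ∈ conditioning set.
  P3: blocked at fork node U3 ∈ conditioning set.
{U3} contains no descendant of U2 and blocks every backdoor path.
No other singleton works — e.g. {U6} leaves P2 open — so {U3} is the unique smallest valid adjustment set.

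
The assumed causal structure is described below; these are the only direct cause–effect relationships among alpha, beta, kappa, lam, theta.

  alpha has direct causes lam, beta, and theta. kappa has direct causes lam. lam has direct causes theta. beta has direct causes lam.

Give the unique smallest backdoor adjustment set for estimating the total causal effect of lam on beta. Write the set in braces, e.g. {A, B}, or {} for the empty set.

{}

Variables eligible for adjustment (non-descendants of lam, excluding lam and beta): {theta}.
Backdoor paths from lam to beta:
  P1: lam <- theta -> alpha <- beta
Each backdoor path contains an unconditioned collider, so every path is already blocked with the empty conditioning set:
  P1: blocked at collider alpha (neither it nor any descendant is in the conditioning set).
The empty set is therefore the unique smallest valid set.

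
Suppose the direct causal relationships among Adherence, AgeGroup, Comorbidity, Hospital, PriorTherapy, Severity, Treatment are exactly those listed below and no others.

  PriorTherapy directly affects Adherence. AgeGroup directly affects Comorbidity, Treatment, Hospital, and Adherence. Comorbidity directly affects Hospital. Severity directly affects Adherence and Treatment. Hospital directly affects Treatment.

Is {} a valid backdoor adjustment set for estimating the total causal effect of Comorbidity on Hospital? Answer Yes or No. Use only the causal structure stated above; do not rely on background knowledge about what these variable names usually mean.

Backdoor paths from Comorbidity to Hospital (paths whose first edge points into Comorbidity):
  P1: Comorbidity <- AgeGroup -> Hospital
  P2: Comorbidity <- AgeGroup -> Treatment <- Hospital
  P3: Comorbidity <- AgeGroup -> Adherence <- Severity -> Treatment <- Hospital
Condition 1 (no descendant of Comorbidity in the set): holds — descendants of Comorbidity are {Hospital, Treatment}; none are in {}.
Condition 2 (every backdoor path blocked by {}):
  P1: open — no interior node is in the conditioning set.
  P2: blocked at collider Treatment (neither it nor any descendant is in the conditioning set).
  P3: blocked at collider Adherence (neither it nor any descendant is in the conditioning set).
{} does not satisfy the backdoor criterion.

No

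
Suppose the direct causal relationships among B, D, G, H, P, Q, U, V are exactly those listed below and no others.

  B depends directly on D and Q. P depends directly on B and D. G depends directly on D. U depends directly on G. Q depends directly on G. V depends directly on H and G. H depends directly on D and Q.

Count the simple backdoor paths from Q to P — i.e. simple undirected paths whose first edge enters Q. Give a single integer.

A backdoor path from Q to P is any simple undirected path whose first edge points into Q (i.e. leaves Q via a parent).
Parents of Q: {G}.
Enumerating:
  P1: Q <- G <- D -> B -> P
  P2: Q <- G <- D -> P
  P3: Q <- G -> V <- H <- D -> B -> P
  P4: Q <- G -> V <- H <- D -> P
That exhausts the simple backdoor paths. Count: 4.

4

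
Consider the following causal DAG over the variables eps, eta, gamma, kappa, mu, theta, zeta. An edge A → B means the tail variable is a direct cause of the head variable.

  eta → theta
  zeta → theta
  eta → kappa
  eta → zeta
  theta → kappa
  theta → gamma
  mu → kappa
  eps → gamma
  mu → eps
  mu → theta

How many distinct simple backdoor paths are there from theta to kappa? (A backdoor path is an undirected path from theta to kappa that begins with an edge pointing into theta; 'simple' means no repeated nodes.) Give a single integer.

3

A backdoor path from theta to kappa is any simple undirected path whose first edge points into theta (i.e. leaves theta via a parent).
Parents of theta: {eta, mu, zeta}.
Enumerating:
  P1: theta <- eta -> kappa
  P2: theta <- mu -> kappa
  P3: theta <- zeta <- eta -> kappa
That exhausts the simple backdoor paths. Count: 3.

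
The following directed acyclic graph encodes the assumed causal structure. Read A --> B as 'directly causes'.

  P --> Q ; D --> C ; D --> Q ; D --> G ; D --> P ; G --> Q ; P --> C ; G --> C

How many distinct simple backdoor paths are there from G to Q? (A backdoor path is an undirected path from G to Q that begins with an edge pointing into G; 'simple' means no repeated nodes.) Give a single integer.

A backdoor path from G to Q is any simple undirected path whose first edge points into G (i.e. leaves G via a parent).
Parents of G: {D}.
Enumerating:
  P1: G <- D -> P -> Q
  P2: G <- D -> Q
  P3: G <- D -> C <- P -> Q
That exhausts the simple backdoor paths. Count: 3.

3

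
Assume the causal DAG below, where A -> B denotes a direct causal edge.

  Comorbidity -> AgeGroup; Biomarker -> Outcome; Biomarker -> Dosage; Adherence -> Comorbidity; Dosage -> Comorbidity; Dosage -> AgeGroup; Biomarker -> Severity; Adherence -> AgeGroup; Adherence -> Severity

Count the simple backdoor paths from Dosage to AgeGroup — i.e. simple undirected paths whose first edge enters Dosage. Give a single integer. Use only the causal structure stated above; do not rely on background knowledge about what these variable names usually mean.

A backdoor path from Dosage to AgeGroup is any simple undirected path whose first edge points into Dosage (i.e. leaves Dosage via a parent).
Parents of Dosage: {Biomarker}.
Enumerating:
  P1: Dosage <- Biomarker -> Severity <- Adherence -> Comorbidity -> AgeGroup
  P2: Dosage <- Biomarker -> Severity <- Adherence -> AgeGroup
That exhausts the simple backdoor paths. Count: 2.

2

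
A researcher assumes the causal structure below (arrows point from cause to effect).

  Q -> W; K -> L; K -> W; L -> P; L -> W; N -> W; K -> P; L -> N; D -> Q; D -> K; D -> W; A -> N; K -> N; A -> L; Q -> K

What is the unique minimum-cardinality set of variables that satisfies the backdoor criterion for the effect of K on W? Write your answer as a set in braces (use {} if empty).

Variables eligible for adjustment (non-descendants of K, excluding K and W): {A, D, Q}.
Backdoor paths from K to W:
  P1: K <- D -> Q -> W
  P2: K <- D -> W
  P3: K <- Q <- D -> W
  P4: K <- Q -> W
The empty set is not sufficient: P1 (K <- D -> Q -> W) has no collider blocking it and no conditioned non-collider, so it is open.
Try {D, Q}:
  P1: blocked at fork node D ∈ conditioning set.
  P2: blocked at fork node D ∈ conditioning set.
  P3: blocked at chain node Q ∈ conditioning set.
  P4: blocked at fork node Q ∈ conditioning set.
{D, Q} contains no descendant of K and blocks every backdoor path.
Every element of {D, Q} is needed (dropping D leaves P2 open; dropping Q leaves P4 open), so no proper subset is valid.
Among all size-2 subsets of the eligible variables, only {D, Q} blocks every backdoor path, so it is the unique smallest valid adjustment set.

{D, Q}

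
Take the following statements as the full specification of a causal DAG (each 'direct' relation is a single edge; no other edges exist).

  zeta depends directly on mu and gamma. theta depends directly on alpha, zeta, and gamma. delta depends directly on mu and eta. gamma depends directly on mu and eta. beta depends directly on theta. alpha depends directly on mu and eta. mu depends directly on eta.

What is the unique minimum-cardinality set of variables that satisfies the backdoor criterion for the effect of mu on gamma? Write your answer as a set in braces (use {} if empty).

Variables eligible for adjustment (non-descendants of mu, excluding mu and gamma): {eta}.
Backdoor paths from mu to gamma:
  P1: mu <- eta -> gamma
  P2: mu <- eta -> alpha -> theta <- gamma
  P3: mu <- eta -> alpha -> theta <- zeta <- gamma
The empty set is not sufficient: P1 (mu <- eta -> gamma) has no collider blocking it and no conditioned non-collider, so it is open.
Try {eta}:
  P1: blocked at fork node eta ∈ conditioning set.
  P2: blocked at fork node eta ∈ conditioning set.
  P3: blocked at fork node eta ∈ conditioning set.
{eta} contains no descendant of mu and blocks every backdoor path.
{eta} is the unique smallest valid adjustment set.

{eta}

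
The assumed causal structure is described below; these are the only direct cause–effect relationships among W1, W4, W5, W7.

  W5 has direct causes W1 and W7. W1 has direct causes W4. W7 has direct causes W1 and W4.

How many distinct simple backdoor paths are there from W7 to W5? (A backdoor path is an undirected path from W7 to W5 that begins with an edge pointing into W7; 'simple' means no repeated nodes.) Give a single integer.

A backdoor path from W7 to W5 is any simple undirected path whose first edge points into W7 (i.e. leaves W7 via a parent).
Parents of W7: {W1, W4}.
Enumerating:
  P1: W7 <- W4 -> W1 -> W5
  P2: W7 <- W1 -> W5
That exhausts the simple backdoor paths. Count: 2.

2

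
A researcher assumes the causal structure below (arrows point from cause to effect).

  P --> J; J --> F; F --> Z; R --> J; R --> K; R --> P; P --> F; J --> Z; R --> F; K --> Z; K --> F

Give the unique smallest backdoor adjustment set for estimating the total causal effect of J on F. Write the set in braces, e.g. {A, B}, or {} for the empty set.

{P, R}

Variables eligible for adjustment (non-descendants of J, excluding J and F): {K, P, R}.
Backdoor paths from J to F:
  P1: J <- R -> K -> F
  P2: J <- R -> K -> Z <- F
  P3: J <- R -> P -> F
  P4: J <- R -> F
  P5: J <- P <- R -> K -> F
  P6: J <- P <- R -> K -> Z <- F
  P7: J <- P <- R -> F
  P8: J <- P -> F
The empty set is not sufficient: P1 (J <- R -> K -> F) has no collider blocking it and no conditioned non-collider, so it is open.
Try {P, R}:
  P1: blocked at fork node R ∈ conditioning set.
  P2: blocked at fork node R ∈ conditioning set.
  P3: blocked at fork node R ∈ conditioning set.
  P4: blocked at fork node R ∈ conditioning set.
  P5: blocked at chain node P ∈ conditioning set.
  P6: blocked at chain node P ∈ conditioning set.
  P7: blocked at chain node P ∈ conditioning set.
  P8: blocked at fork node P ∈ conditioning set.
{P, R} contains no descendant of J and blocks every backdoor path.
Every element of {P, R} is needed (dropping P leaves P8 open; dropping R leaves P1 open), so no proper subset is valid.
Among all size-2 subsets of the eligible variables, only {P, R} blocks every backdoor path, so it is the unique smallest valid adjustment set.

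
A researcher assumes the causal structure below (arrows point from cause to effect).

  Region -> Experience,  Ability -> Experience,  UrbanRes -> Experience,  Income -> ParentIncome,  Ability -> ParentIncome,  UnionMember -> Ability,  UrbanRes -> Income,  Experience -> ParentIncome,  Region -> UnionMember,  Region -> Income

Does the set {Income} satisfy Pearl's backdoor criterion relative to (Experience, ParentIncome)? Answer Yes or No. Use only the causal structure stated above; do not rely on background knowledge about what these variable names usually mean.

No

Backdoor paths from Experience to ParentIncome (paths whose first edge points into Experience):
  P1: Experience <- Region -> UnionMember -> Ability -> ParentIncome
  P2: Experience <- Region -> Income -> ParentIncome
  P3: Experience <- UrbanRes -> Income <- Region -> UnionMember -> Ability -> ParentIncome
  P4: Experience <- UrbanRes -> Income -> ParentIncome
  P5: Experience <- Ability <- UnionMember <- Region -> Income -> ParentIncome
  P6: Experience <- Ability -> ParentIncome
Condition 1 (no descendant of Experience in the set): holds — descendants of Experience are {ParentIncome}; none are in {Income}.
Condition 2 (every backdoor path blocked by {Income}):
  P1: open — no interior node is in the conditioning set.
  P2: blocked at chain node Income ∈ conditioning set.
  P3: open — collider(s) Income are conditioned on (or have a conditioned descendant) and no non-collider on the path is in the set.
  P4: blocked at chain node Income ∈ conditioning set.
  P5: blocked at chain node Income ∈ conditioning set.
  P6: open — no interior node is in the conditioning set.
{Income} does not satisfy the backdoor criterion.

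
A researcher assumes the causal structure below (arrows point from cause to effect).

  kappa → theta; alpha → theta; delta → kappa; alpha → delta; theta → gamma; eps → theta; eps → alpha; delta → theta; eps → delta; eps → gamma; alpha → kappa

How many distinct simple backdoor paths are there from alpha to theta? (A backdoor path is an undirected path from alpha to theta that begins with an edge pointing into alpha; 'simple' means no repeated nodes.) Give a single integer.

A backdoor path from alpha to theta is any simple undirected path whose first edge points into alpha (i.e. leaves alpha via a parent).
Parents of alpha: {eps}.
Enumerating:
  P1: alpha <- eps -> delta -> kappa -> theta
  P2: alpha <- eps -> delta -> theta
  P3: alpha <- eps -> theta
  P4: alpha <- eps -> gamma <- theta
That exhausts the simple backdoor paths. Count: 4.

4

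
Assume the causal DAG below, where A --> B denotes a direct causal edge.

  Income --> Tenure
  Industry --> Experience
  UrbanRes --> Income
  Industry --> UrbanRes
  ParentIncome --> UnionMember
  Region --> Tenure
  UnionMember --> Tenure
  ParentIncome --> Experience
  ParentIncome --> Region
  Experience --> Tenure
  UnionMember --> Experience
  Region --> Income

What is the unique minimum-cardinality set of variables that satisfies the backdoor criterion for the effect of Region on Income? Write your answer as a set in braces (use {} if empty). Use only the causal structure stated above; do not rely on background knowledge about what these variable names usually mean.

{}

Variables eligible for adjustment (non-descendants of Region, excluding Region and Income): {Experience, Industry, ParentIncome, UnionMember, UrbanRes}.
Backdoor paths from Region to Income:
  P1: Region <- ParentIncome -> UnionMember -> Experience <- Industry -> UrbanRes -> Income
  P2: Region <- ParentIncome -> UnionMember -> Experience -> Tenure <- Income
  P3: Region <- ParentIncome -> UnionMember -> Tenure <- Experience <- Industry -> UrbanRes -> Income
  P4: Region <- ParentIncome -> UnionMember -> Tenure <- Income
  P5: Region <- ParentIncome -> Experience <- Industry -> UrbanRes -> Income
  P6: Region <- ParentIncome -> Experience <- UnionMember -> Tenure <- Income
  P7: Region <- ParentIncome -> Experience -> Tenure <- Income
Each backdoor path contains an unconditioned collider, so every path is already blocked with the empty conditioning set:
  P1: blocked at collider Experience (neither it nor any descendant is in the conditioning set).
  P2: blocked at collider Tenure (neither it nor any descendant is in the conditioning set).
  P3: blocked at collider Tenure (neither it nor any descendant is in the conditioning set).
  P4: blocked at collider Tenure (neither it nor any descendant is in the conditioning set).
  P5: blocked at collider Experience (neither it nor any descendant is in the conditioning set).
  P6: blocked at collider Experience (neither it nor any descendant is in the conditioning set).
  P7: blocked at collider Tenure (neither it nor any descendant is in the conditioning set).
The empty set is therefore the unique smallest valid set.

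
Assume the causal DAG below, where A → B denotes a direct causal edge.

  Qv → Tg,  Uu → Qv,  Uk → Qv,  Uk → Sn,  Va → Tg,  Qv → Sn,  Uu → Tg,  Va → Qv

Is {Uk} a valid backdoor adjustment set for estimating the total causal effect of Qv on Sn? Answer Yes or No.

Yes

Backdoor paths from Qv to Sn (paths whose first edge points into Qv):
  P1: Qv <- Uk -> Sn
Condition 1 (no descendant of Qv in the set): holds — descendants of Qv are {Sn, Tg}; none are in {Uk}.
Condition 2 (every backdoor path blocked by {Uk}):
  P1: blocked at fork node Uk ∈ conditioning set.
{Uk} satisfies the backdoor criterion.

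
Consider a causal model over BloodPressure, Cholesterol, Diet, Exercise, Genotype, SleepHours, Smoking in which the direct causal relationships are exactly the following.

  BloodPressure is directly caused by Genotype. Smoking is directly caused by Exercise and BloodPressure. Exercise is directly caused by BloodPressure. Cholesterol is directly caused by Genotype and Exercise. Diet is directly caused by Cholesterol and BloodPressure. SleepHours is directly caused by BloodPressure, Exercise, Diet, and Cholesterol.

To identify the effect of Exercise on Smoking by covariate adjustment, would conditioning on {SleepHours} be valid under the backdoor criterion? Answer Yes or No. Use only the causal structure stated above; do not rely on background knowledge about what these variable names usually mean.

Backdoor paths from Exercise to Smoking (paths whose first edge points into Exercise):
  P1: Exercise <- BloodPressure -> Smoking
Condition 1 (no descendant of Exercise in the set): FAILS — SleepHours is a descendant of Exercise.
Condition 2 (every backdoor path blocked by {SleepHours}):
  P1: open — no interior node is in the conditioning set.
{SleepHours} does not satisfy the backdoor criterion.

No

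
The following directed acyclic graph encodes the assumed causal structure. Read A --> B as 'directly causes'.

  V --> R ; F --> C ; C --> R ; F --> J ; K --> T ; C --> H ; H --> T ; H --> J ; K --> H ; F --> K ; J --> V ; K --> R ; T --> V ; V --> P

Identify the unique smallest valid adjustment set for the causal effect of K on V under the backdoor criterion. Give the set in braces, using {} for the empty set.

Variables eligible for adjustment (non-descendants of K, excluding K and V): {C, F}.
Backdoor paths from K to V:
  P1: K <- F -> C -> H -> J -> V
  P2: K <- F -> C -> H -> T -> V
  P3: K <- F -> C -> R <- V
  P4: K <- F -> J <- H <- C -> R <- V
  P5: K <- F -> J <- H -> T -> V
  P6: K <- F -> J -> V
The empty set is not sufficient: P1 (K <- F -> C -> H -> J -> V) has no collider blocking it and no conditioned non-collider, so it is open.
Try {F}:
  P1: blocked at fork node F ∈ conditioning set.
  P2: blocked at fork node F ∈ conditioning set.
  P3: blocked at fork node F ∈ conditioning set.
  P4: blocked at fork node F ∈ conditioning set.
  P5: blocked at fork node F ∈ conditioning set.
  P6: blocked at fork node F ∈ conditioning set.
{F} contains no descendant of K and blocks every backdoor path.
No other singleton works — e.g. {C} leaves P6 open — so {F} is the unique smallest valid adjustment set.

{F}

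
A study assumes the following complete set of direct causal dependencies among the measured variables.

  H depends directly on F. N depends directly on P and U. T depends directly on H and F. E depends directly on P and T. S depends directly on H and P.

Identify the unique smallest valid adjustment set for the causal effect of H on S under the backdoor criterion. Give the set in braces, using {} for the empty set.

Variables eligible for adjustment (non-descendants of H, excluding H and S): {F, N, P, U}.
Backdoor paths from H to S:
  P1: H <- F -> T -> E <- P -> S
Each backdoor path contains an unconditioned collider, so every path is already blocked with the empty conditioning set:
  P1: blocked at collider E (neither it nor any descendant is in the conditioning set).
The empty set is therefore the unique smallest valid set.

{}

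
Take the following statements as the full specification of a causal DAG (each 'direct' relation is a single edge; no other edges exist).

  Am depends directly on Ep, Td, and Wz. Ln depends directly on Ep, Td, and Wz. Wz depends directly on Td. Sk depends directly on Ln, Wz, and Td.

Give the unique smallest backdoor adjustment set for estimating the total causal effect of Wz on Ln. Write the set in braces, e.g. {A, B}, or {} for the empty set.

Variables eligible for adjustment (non-descendants of Wz, excluding Wz and Ln): {Ep, Td}.
Backdoor paths from Wz to Ln:
  P1: Wz <- Td -> Ln
  P2: Wz <- Td -> Sk <- Ln
  P3: Wz <- Td -> Am <- Ep -> Ln
The empty set is not sufficient: P1 (Wz <- Td -> Ln) has no collider blocking it and no conditioned non-collider, so it is open.
Try {Td}:
  P1: blocked at fork node Td ∈ conditioning set.
  P2: blocked at fork node Td ∈ conditioning set.
  P3: blocked at fork node Td ∈ conditioning set.
{Td} contains no descendant of Wz and blocks every backdoor path.
No other singleton works — e.g. {Ep} leaves P1 open — so {Td} is the unique smallest valid adjustment set.

{Td}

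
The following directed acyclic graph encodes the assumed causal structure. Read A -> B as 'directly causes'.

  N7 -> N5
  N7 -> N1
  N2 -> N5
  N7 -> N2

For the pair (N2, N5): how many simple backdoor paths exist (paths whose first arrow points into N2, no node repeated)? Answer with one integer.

A backdoor path from N2 to N5 is any simple undirected path whose first edge points into N2 (i.e. leaves N2 via a parent).
Parents of N2: {N7}.
Enumerating:
  P1: N2 <- N7 -> N5
That exhausts the simple backdoor paths. Count: 1.

1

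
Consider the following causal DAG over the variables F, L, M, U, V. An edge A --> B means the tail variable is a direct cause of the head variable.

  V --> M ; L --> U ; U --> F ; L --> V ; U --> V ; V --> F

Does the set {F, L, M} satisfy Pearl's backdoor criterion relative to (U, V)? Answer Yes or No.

No

Backdoor paths from U to V (paths whose first edge points into U):
  P1: U <- L -> V
Condition 1 (no descendant of U in the set): FAILS — F and M are descendants of U.
Condition 2 (every backdoor path blocked by {F, L, M}):
  P1: blocked at fork node L ∈ conditioning set.
{F, L, M} does not satisfy the backdoor criterion.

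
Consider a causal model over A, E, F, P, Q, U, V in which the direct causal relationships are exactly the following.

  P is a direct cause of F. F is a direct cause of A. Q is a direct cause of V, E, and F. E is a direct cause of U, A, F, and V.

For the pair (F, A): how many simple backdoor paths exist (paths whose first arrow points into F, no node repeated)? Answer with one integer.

A backdoor path from F to A is any simple undirected path whose first edge points into F (i.e. leaves F via a parent).
Parents of F: {E, P, Q}.
Enumerating:
  P1: F <- Q -> E -> A
  P2: F <- Q -> V <- E -> A
  P3: F <- E -> A
That exhausts the simple backdoor paths. Count: 3.

3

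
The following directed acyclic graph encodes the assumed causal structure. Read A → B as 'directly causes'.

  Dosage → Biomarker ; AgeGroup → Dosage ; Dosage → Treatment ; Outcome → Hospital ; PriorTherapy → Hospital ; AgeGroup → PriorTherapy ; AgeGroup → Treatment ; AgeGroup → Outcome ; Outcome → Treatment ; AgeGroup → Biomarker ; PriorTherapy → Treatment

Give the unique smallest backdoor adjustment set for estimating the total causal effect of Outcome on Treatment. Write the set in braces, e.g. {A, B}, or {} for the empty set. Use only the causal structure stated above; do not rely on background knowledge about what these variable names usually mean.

Variables eligible for adjustment (non-descendants of Outcome, excluding Outcome and Treatment): {AgeGroup, Biomarker, Dosage, PriorTherapy}.
Backdoor paths from Outcome to Treatment:
  P1: Outcome <- AgeGroup -> PriorTherapy -> Treatment
  P2: Outcome <- AgeGroup -> Dosage -> Treatment
  P3: Outcome <- AgeGroup -> Biomarker <- Dosage -> Treatment
  P4: Outcome <- AgeGroup -> Treatment
The empty set is not sufficient: P1 (Outcome <- AgeGroup -> PriorTherapy -> Treatment) has no collider blocking it and no conditioned non-collider, so it is open.
Try {AgeGroup}:
  P1: blocked at fork node AgeGroup ∈ conditioning set.
  P2: blocked at fork node AgeGroup ∈ conditioning set.
  P3: blocked at fork node AgeGroup ∈ conditioning set.
  P4: blocked at fork node AgeGroup ∈ conditioning set.
{AgeGroup} contains no descendant of Outcome and blocks every backdoor path.
No other singleton works — e.g. {PriorTherapy} leaves P2 open — so {AgeGroup} is the unique smallest valid adjustment set.

{AgeGroup}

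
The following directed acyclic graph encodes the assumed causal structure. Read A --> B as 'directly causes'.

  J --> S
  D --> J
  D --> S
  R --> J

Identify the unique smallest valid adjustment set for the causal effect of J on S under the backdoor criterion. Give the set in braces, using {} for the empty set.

{D}

Variables eligible for adjustment (non-descendants of J, excluding J and S): {D, R}.
Backdoor paths from J to S:
  P1: J <- D -> S
The empty set is not sufficient: P1 (J <- D -> S) has no collider blocking it and no conditioned non-collider, so it is open.
Try {D}:
  P1: blocked at fork node D ∈ conditioning set.
{D} contains no descendant of J and blocks every backdoor path.
No other singleton works — e.g. {R} leaves P1 open — so {D} is the unique smallest valid adjustment set.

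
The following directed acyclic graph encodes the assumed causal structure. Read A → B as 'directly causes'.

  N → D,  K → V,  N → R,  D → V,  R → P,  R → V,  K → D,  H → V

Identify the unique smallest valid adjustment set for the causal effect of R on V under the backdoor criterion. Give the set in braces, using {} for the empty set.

Variables eligible for adjustment (non-descendants of R, excluding R and V): {D, H, K, N}.
Backdoor paths from R to V:
  P1: R <- N -> D <- K -> V
  P2: R <- N -> D -> V
The empty set is not sufficient: P2 (R <- N -> D -> V) has no collider blocking it and no conditioned non-collider, so it is open.
Try {N}:
  P1: blocked at fork node N ∈ conditioning set.
  P2: blocked at fork node N ∈ conditioning set.
{N} contains no descendant of R and blocks every backdoor path.
No other singleton works — e.g. {K} leaves P2 open — so {N} is the unique smallest valid adjustment set.

{N}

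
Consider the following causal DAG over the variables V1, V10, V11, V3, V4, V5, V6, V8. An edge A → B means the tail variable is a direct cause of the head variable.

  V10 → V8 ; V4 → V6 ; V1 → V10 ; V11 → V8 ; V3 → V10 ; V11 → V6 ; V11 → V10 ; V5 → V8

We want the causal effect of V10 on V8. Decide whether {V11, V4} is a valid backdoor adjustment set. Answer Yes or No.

Yes

Backdoor paths from V10 to V8 (paths whose first edge points into V10):
  P1: V10 <- V11 -> V8
Condition 1 (no descendant of V10 in the set): holds — descendants of V10 are {V8}; none are in {V11, V4}.
Condition 2 (every backdoor path blocked by {V11, V4}):
  P1: blocked at fork node V11 ∈ conditioning set.
{V11, V4} satisfies the backdoor criterion.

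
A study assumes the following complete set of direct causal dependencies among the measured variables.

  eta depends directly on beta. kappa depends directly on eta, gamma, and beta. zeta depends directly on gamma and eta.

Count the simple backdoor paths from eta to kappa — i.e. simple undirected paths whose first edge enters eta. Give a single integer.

A backdoor path from eta to kappa is any simple undirected path whose first edge points into eta (i.e. leaves eta via a parent).
Parents of eta: {beta}.
Enumerating:
  P1: eta <- beta -> kappa
That exhausts the simple backdoor paths. Count: 1.

1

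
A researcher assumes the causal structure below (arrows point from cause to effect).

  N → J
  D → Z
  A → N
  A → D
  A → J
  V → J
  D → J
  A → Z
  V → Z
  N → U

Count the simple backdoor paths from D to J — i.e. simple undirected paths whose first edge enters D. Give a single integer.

A backdoor path from D to J is any simple undirected path whose first edge points into D (i.e. leaves D via a parent).
Parents of D: {A}.
Enumerating:
  P1: D <- A -> N -> J
  P2: D <- A -> Z <- V -> J
  P3: D <- A -> J
That exhausts the simple backdoor paths. Count: 3.

3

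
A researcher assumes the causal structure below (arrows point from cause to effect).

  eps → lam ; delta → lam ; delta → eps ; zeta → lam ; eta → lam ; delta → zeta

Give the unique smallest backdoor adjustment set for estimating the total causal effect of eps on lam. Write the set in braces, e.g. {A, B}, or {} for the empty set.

{delta}

Variables eligible for adjustment (non-descendants of eps, excluding eps and lam): {delta, eta, zeta}.
Backdoor paths from eps to lam:
  P1: eps <- delta -> zeta -> lam
  P2: eps <- delta -> lam
The empty set is not sufficient: P1 (eps <- delta -> zeta -> lam) has no collider blocking it and no conditioned non-collider, so it is open.
Try {delta}:
  P1: blocked at fork node delta ∈ conditioning set.
  P2: blocked at fork node delta ∈ conditioning set.
{delta} contains no descendant of eps and blocks every backdoor path.
No other singleton works — e.g. {zeta} leaves P2 open — so {delta} is the unique smallest valid adjustment set.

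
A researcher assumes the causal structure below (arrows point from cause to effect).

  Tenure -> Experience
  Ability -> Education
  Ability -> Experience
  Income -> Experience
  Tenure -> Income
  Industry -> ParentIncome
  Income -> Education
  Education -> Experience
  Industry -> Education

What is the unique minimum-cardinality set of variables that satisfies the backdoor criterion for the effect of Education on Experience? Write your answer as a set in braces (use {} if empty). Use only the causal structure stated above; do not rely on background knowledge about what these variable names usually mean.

{Ability, Income}

Variables eligible for adjustment (non-descendants of Education, excluding Education and Experience): {Ability, Income, Industry, ParentIncome, Tenure}.
Backdoor paths from Education to Experience:
  P1: Education <- Ability -> Experience
  P2: Education <- Income <- Tenure -> Experience
  P3: Education <- Income -> Experience
The empty set is not sufficient: P1 (Education <- Ability -> Experience) has no collider blocking it and no conditioned non-collider, so it is open.
Try {Ability, Income}:
  P1: blocked at fork node Ability ∈ conditioning set.
  P2: blocked at chain node Income ∈ conditioning set.
  P3: blocked at fork node Income ∈ conditioning set.
{Ability, Income} contains no descendant of Education and blocks every backdoor path.
Every element of {Ability, Income} is needed (dropping Ability leaves P1 open; dropping Income leaves P2 open), so no proper subset is valid.
Among all size-2 subsets of the eligible variables, only {Ability, Income} blocks every backdoor path, so it is the unique smallest valid adjustment set.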